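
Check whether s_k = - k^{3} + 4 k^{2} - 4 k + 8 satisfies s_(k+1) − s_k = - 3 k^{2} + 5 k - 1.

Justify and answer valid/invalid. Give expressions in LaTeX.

s_(k+1) = -k**3 + k**2 + k + 7
s_(k+1) − s_k = -3*k**2 + 5*k - 1
(s_(k+1) − s_k) − t_k = 0

Valid — Δs_k = t_k.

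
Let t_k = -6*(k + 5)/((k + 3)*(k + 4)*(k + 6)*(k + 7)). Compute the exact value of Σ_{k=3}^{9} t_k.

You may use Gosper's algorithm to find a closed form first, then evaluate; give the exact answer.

Σ = -77/1872

Ratio r(k) = (k + 3)*(k + 6)**2/((k + 5)**2*(k + 8)).
Factor: A=k + 3; B=k + 8; C=k**2 + 10*k + 25.
Set up (k + 3)·f(k+1) − (k + 7)·f(k) − (k**2 + 10*k + 25) = 0.
Degrees (1,1,2) ⇒ d ≤ 4.
Match coefficients ⇒ f(k) = k*(k + 4)*(k + 5)*(k + 9)/36.
Then R = B(k−1)f/C = k*(k + 4)*(k + 7)*(k + 9)/(36*(k + 5)), so s_k = R(k)·t_k = k*(-k - 9)/(6*(k**2 + 9*k + 18)).
Check: Δs_k = 6*(-k - 5)/(k**4 + 20*k**3 + 145*k**2 + 450*k + 504). ✓
Evaluate s at k=10 and k=3: -95/624 and -1/9; difference -77/1872.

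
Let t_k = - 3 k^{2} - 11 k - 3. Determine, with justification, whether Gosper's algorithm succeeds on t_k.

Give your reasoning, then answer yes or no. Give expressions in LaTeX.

r(k) = (3*k**2 + 17*k + 17)/(3*k**2 + 11*k + 3) after simplifying.
Gosper form: A/B · C(k+1)/C(k) with A=1, B=1, C=k**2 + 11*k/3 + 1.
f must satisfy (1)·f(k+1) − (1)·f(k) = k**2 + 11*k/3 + 1.
d = 3 from the (0,0,2) case.
A polynomial solution: f(k) = k*(k**2 + 4*k - 2)/3.
Certificate R = B(k−1)f/C = k*(k**2 + 4*k - 2)/(3*k**2 + 11*k + 3) gives s_k = k*(-k**2 - 4*k + 2).
s_(k+1) − s_k = -3*k**2 - 11*k - 3 = t_k.

Yes. s_k = k \left(- k^{2} - 4 k + 2\right).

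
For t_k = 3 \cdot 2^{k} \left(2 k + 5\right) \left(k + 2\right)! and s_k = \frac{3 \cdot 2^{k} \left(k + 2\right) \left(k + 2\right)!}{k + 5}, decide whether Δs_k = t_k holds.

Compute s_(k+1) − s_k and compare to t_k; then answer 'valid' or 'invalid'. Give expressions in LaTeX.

Invalid: residual - \frac{9 \cdot 2^{k} \left(2 k^{2} + 15 k + 24\right) \left(k + 2\right)!}{\left(k + 5\right) \left(k + 6\right)} ≠ 0.

s_(k+1) = 6*2**k*(k + 3)*factorial(k + 3)/(k + 6)
s_(k+1) − s_k = 3*2**k*(2*k**3 + 21*k**2 + 70*k + 78)*factorial(k + 2)/((k + 5)*(k + 6))
(s_(k+1) − s_k) − t_k = -9*2**k*(2*k**2 + 15*k + 24)*factorial(k + 2)/((k + 5)*(k + 6))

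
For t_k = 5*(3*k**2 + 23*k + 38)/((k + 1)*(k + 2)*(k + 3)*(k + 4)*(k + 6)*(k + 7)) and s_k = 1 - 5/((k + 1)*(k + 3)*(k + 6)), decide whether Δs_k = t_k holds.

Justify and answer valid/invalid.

Valid: the claim telescopes to t_k.

s_(k+1) = 1 - 5/((k + 2)*(k + 4)*(k + 7))
s_(k+1) − s_k = 5*(3*k**2 + 23*k + 38)/(k**6 + 23*k**5 + 207*k**4 + 925*k**3 + 2144*k**2 + 2412*k + 1008)
(s_(k+1) − s_k) − t_k = 0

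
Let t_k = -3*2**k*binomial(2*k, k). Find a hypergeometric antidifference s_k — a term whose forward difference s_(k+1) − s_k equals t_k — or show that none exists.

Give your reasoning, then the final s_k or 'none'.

t_(k+1)/t_k = 4*(2*k + 1)/(k + 1).
Gosper form: A/B · C(k+1)/C(k) with A=8*k + 4, B=k + 1, C=1.
Key eq: (8*k + 4)·f(k+1) = (k)·f(k) + (1).
Degrees (1,1,0) ⇒ d ≤ -1.
deg f ≤ -1 is impossible — no certificate.

not Gosper-summable; s_k does not exist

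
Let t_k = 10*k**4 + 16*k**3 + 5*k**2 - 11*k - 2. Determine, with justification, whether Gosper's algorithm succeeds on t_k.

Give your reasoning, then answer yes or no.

Yes. s_k = k*(2*k**4 - k**3 - 3*k**2 - 4*k + 4).

The ratio is (10*k**4 + 56*k**3 + 113*k**2 + 87*k + 18)/(10*k**4 + 16*k**3 + 5*k**2 - 11*k - 2).
Gosper form: A/B · C(k+1)/C(k) with A=1, B=1, C=k**4 + 8*k**3/5 + k**2/2 - 11*k/10 - 1/5.
Need (1)·f(k+1) − (1)·f(k) = k**4 + 8*k**3/5 + k**2/2 - 11*k/10 - 1/5.
From deg A=0, deg B=0, deg C=4: d=5.
Solving with deg f ≤ 5: f(k) = k*(2*k**4 - k**3 - 3*k**2 - 4*k + 4)/10.
So s_k = (B(k−1)f/C)·t_k = (k*(2*k**4 - k**3 - 3*k**2 - 4*k + 4)/(10*k**4 + 16*k**3 + 5*k**2 - 11*k - 2))·t_k = k*(2*k**4 - k**3 - 3*k**2 - 4*k + 4).
Δs = 10*k**4 + 16*k**3 + 5*k**2 - 11*k - 2, as required.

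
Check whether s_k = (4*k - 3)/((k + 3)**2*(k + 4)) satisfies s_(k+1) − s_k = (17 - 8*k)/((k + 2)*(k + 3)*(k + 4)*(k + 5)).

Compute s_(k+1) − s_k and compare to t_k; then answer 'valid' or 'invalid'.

s_(k+1) = (4*k + 1)/((k + 4)**2*(k + 5))
s_(k+1) − s_k = (-8*k**2 - 11*k + 69)/(k**5 + 19*k**4 + 143*k**3 + 533*k**2 + 984*k + 720)
(s_(k+1) − s_k) − t_k = 6*(2*k**2 + 4*k - 11)/(k**6 + 21*k**5 + 181*k**4 + 819*k**3 + 2050*k**2 + 2688*k + 1440)

Invalid: residual 6*(2*k**2 + 4*k - 11)/(k**6 + 21*k**5 + 181*k**4 + 819*k**3 + 2050*k**2 + 2688*k + 1440) ≠ 0.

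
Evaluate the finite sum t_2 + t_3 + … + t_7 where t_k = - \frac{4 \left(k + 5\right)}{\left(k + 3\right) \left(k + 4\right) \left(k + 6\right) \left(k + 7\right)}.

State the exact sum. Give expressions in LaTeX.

Σ = -57/1540

r(k) = (k + 3)*(k + 6)**2/((k + 5)**2*(k + 8)) after simplifying.
A = k + 3, B = k + 8, C = k**2 + 10*k + 25.
Need (k + 3)·f(k+1) − (k + 7)·f(k) = k**2 + 10*k + 25.
deg f ≤ 4 (via 1,1,2).
Match coefficients ⇒ f(k) = k*(k + 4)*(k + 5)*(k + 9)/36.
Then R = B(k−1)f/C = k*(k + 4)*(k + 7)*(k + 9)/(36*(k + 5)), so s_k = R(k)·t_k = k*(-k - 9)/(9*(k**2 + 9*k + 18)).
Δs = 4*(-k - 5)/(k**4 + 20*k**3 + 145*k**2 + 450*k + 504), as required.
Telescoping: Σ = s_(8) − s_(2) = -68/693 − (-11/180) = -57/1540.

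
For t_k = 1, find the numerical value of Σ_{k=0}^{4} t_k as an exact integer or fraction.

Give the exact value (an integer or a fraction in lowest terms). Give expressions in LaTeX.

Σ = 5

The ratio is 1.
So A=1 and B=1, with C=1.
Solve (1)·f(k+1) − (1)·f(k) = 1.
deg f ≤ 1 (via 0,0,0).
Coefficient equations give f(k) = k.
R(k) = B(k−1)·f(k)/C(k) = k; s_k = R·t_k = k.
s_(k+1) − s_k = 1 = t_k.
Telescoping: Σ = s_(5) − s_(0) = 5 − (0) = 5.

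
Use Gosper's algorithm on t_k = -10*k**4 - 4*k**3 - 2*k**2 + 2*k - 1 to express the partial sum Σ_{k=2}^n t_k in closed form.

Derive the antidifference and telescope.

Step 1: r(k) = (10*k**4 + 44*k**3 + 74*k**2 + 54*k + 15)/(10*k**4 + 4*k**3 + 2*k**2 - 2*k + 1).
Gosper form: A/B · C(k+1)/C(k) with A=1, B=1, C=k**4 + 2*k**3/5 + k**2/5 - k/5 + 1/10.
Key eq: (1)·f(k+1) = (1)·f(k) + (k**4 + 2*k**3/5 + k**2/5 - k/5 + 1/10).
Bound: deg f ≤ 5.
Match coefficients ⇒ f(k) = k*(2*k**4 - 4*k**3 + 2*k**2 - k + 2)/10.
So s_k = (B(k−1)f/C)·t_k = (k*(2*k**4 - 4*k**3 + 2*k**2 - k + 2)/(10*k**4 + 4*k**3 + 2*k**2 - 2*k + 1))·t_k = k*(-2*k**4 + 4*k**3 - 2*k**2 + k - 2).
Verify: -10*k**4 - 4*k**3 - 2*k**2 + 2*k - 1 matches t_k.
Evaluate: s_(n+1) = -2*n**5 - 6*n**4 - 6*n**3 - n**2 - 1; subtract s_(2) = -16 ⇒ S(n) = -2*n**5 - 6*n**4 - 6*n**3 - n**2 + 15.

S(n) = -2*n**5 - 6*n**4 - 6*n**3 - n**2 + 15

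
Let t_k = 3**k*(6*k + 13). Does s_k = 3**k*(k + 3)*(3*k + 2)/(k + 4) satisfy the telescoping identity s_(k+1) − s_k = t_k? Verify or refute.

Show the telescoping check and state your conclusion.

s_(k+1) = 3**(k + 1)*(k + 4)*(3*k + 5)/(k + 5)
s_(k+1) − s_k = 3**k*(6*k**3 + 61*k**2 + 203*k + 210)/(k**2 + 9*k + 20)
(s_(k+1) − s_k) − t_k = 3**k*(-6*k**2 - 34*k - 50)/(k**2 + 9*k + 20)

Invalid: residual 3**k*(-6*k**2 - 34*k - 50)/(k**2 + 9*k + 20) ≠ 0.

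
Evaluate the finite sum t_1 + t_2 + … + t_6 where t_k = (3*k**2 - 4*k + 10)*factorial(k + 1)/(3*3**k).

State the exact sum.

t_(k+1)/t_k = (k + 2)*(-4*k + 3*(k + 1)**2 + 6)/(3*(3*k**2 - 4*k + 10)).
A = k/3 + 2/3, B = 1, C = k**2 - 4*k/3 + 10/3.
Key eq: (k/3 + 2/3)·f(k+1) = (1)·f(k) + (k**2 - 4*k/3 + 10/3).
d = 1 from the (1,0,2) case.
Solve for f: f(k) = 3*k - 4 (degree 1 ≤ 1).
R(k) = B(k−1)·f(k)/C(k) = 3*(3*k - 4)/(3*k**2 - 4*k + 10); s_k = R·t_k = (3*k - 4)*factorial(k + 1)/3**k.
s_(k+1) − s_k = (3*k**2 - 4*k + 10)*factorial(k + 1)/(3*3**k) = t_k.
Σ_(k=1)^(6) t_k = s_(7) − s_(1) = 76160/243 − (-2/3) = 76322/243.

Σ = 76322/243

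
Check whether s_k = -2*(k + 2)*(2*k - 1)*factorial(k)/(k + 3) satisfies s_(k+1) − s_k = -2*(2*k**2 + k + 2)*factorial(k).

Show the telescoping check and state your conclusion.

Invalid: residual 2*(2*k**3 + 7*k**2 + 3*k + 7)*factorial(k)/((k + 3)*(k + 4)) ≠ 0.

s_(k+1) = -2*(k + 3)*(2*k + 1)*factorial(k + 1)/(k + 4)
s_(k+1) − s_k = -2*(2*k**4 + 13*k**3 + 26*k**2 + 23*k + 17)*factorial(k)/((k + 3)*(k + 4))
(s_(k+1) − s_k) − t_k = 2*(2*k**3 + 7*k**2 + 3*k + 7)*factorial(k)/((k + 3)*(k + 4))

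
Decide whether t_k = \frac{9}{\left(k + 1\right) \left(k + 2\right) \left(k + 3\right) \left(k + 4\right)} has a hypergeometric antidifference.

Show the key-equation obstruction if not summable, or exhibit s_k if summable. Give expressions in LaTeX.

Yes. s_k = \frac{k \left(k^{2} + 6 k + 11\right)}{2 \left(k + 1\right) \left(k + 2\right) \left(k + 3\right)}.

t_(k+1)/t_k = (k + 1)/(k + 5).
Gosper form: A/B · C(k+1)/C(k) with A=k + 1, B=k + 5, C=1.
f must satisfy (k + 1)·f(k+1) − (k + 4)·f(k) = 1.
Degrees (1,1,0) ⇒ d ≤ 3.
Coefficient equations give f(k) = k*(k**2 + 6*k + 11)/18.
So s_k = (B(k−1)f/C)·t_k = (k*(k + 4)*(k**2 + 6*k + 11)/18)·t_k = k*(k**2 + 6*k + 11)/(2*(k + 1)*(k + 2)*(k + 3)).
s_(k+1) − s_k = 9/(k**4 + 10*k**3 + 35*k**2 + 50*k + 24) = t_k.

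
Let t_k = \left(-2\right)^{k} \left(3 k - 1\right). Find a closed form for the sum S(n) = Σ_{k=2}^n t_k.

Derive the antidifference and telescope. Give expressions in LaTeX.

S(n) = 2 \left(-2\right)^{n} n + 4

Step 1: r(k) = 2*(-3*k - 2)/(3*k - 1).
Normal form (A,B,C) = (-2, 1, k - 1/3).
Set up (-2)·f(k+1) − (1)·f(k) − (k - 1/3) = 0.
From deg A=0, deg B=0, deg C=1: d=1.
Match coefficients ⇒ f(k) = -(k - 1)/3.
Then R = B(k−1)f/C = -(k - 1)/(3*k - 1), so s_k = R(k)·t_k = (-2)**k*(1 - k).
s_(k+1) − s_k = (-2)**k*(3*k - 1) = t_k.
Evaluate: s_(n+1) = 2*(-2)**n*n; subtract s_(2) = -4 ⇒ S(n) = 2*(-2)**n*n + 4.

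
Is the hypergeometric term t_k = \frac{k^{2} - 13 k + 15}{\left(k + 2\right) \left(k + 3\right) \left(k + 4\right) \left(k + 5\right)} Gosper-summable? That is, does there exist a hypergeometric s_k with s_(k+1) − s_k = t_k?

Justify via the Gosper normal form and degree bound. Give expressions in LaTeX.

Step 1: r(k) = (k + 2)*(-13*k + (k + 1)**2 + 2)/((k + 6)*(k**2 - 13*k + 15)).
Take A(k)=k + 2, B(k)=k + 6, C(k)=k**2 - 13*k + 15.
Need (k + 2)·f(k+1) − (k + 5)·f(k) = k**2 - 13*k + 15.
d = 3 from the (1,1,2) case.
Match coefficients ⇒ f(k) = k*(k**2 + k + 58)/8.
Certificate R = B(k−1)f/C = k*(k + 5)*(k**2 + k + 58)/(8*(k**2 - 13*k + 15)) gives s_k = k*(k**2 + k + 58)/(8*(k + 2)*(k + 3)*(k + 4)).
s_(k+1) − s_k = (k**2 - 13*k + 15)/(k**4 + 14*k**3 + 71*k**2 + 154*k + 120) = t_k.

Yes. s_k = \frac{k \left(k^{2} + k + 58\right)}{8 \left(k + 2\right) \left(k + 3\right) \left(k + 4\right)}.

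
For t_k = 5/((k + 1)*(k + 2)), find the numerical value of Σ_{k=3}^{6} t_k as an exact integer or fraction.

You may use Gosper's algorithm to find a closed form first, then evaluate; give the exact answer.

Compute t_(k+1)/t_k: get (k + 1)/(k + 3).
Factor: A=k + 1; B=k + 3; C=1.
Need (k + 1)·f(k+1) − (k + 2)·f(k) = 1.
Degrees (1,1,0) ⇒ d ≤ 1.
A polynomial solution: f(k) = k.
Get s_k = R·t_k = 5*k/(k + 1) with R(k) = B(k−1)f(k)/C(k) = k*(k + 2).
s_(k+1) − s_k = 5/(k**2 + 3*k + 2) = t_k.
Σ_(k=3)^(6) t_k = s_(7) − s_(3) = 35/8 − (15/4) = 5/8.

Σ = 5/8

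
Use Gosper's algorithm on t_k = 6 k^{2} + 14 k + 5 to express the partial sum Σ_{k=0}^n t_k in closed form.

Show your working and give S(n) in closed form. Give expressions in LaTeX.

Step 1: r(k) = (6*k**2 + 26*k + 25)/(6*k**2 + 14*k + 5).
A = 1, B = 1, C = k**2 + 7*k/3 + 5/6.
f must satisfy (1)·f(k+1) − (1)·f(k) = k**2 + 7*k/3 + 5/6.
deg f ≤ 3 (via 0,0,2).
A polynomial solution: f(k) = k*(2*k**2 + 4*k - 1)/6.
So s_k = (B(k−1)f/C)·t_k = (k*(2*k**2 + 4*k - 1)/(6*k**2 + 14*k + 5))·t_k = k*(2*k**2 + 4*k - 1).
s_(k+1) − s_k = 6*k**2 + 14*k + 5 = t_k.
Telescope: S(n) = s_(n+1) − s_(0) = 2*n**3 + 10*n**2 + 13*n + 5 − (0) = 2*n**3 + 10*n**2 + 13*n + 5.

S(n) = 2 n^{3} + 10 n^{2} + 13 n + 5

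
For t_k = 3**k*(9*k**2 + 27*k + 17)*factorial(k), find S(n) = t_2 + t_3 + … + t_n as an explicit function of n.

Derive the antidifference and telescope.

S(n) = 9*3**n*n**2*factorial(n) + 30*3**n*n*factorial(n) + 21*3**n*factorial(n) - 180

The ratio is 3*(9*k**3 + 54*k**2 + 98*k + 53)/(9*k**2 + 27*k + 17).
Gosper form: A/B · C(k+1)/C(k) with A=3*k + 3, B=1, C=k**2 + 3*k + 17/9.
Solve (3*k + 3)·f(k+1) − (1)·f(k) = k**2 + 3*k + 17/9.
d = 1 from the (1,0,2) case.
Match coefficients ⇒ f(k) = (3*k + 4)/9.
Get s_k = R·t_k = 3**k*(3*k + 4)*factorial(k) with R(k) = B(k−1)f(k)/C(k) = (3*k + 4)/(9*k**2 + 27*k + 17).
Δs = 3**k*(9*k**2 + 27*k + 17)*factorial(k), as required.
s_(n+1) = 3**(n + 1)*(3*n + 7)*factorial(n + 1) and s_(2) = 180, so S(n) = 9*3**n*n**2*factorial(n) + 30*3**n*n*factorial(n) + 21*3**n*factorial(n) - 180.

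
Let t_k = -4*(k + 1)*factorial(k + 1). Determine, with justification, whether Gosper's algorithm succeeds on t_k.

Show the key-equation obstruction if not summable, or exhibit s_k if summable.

t_(k+1)/t_k = (k + 2)**2/(k + 1).
Gosper form: A/B · C(k+1)/C(k) with A=k + 2, B=1, C=k + 1.
Solve (k + 2)·f(k+1) − (1)·f(k) = k + 1.
From deg A=1, deg B=0, deg C=1: d=0.
Solve for f: f(k) = 1 (degree 0 ≤ 0).
So s_k = (B(k−1)f/C)·t_k = (1/(k + 1))·t_k = -4*factorial(k + 1).
Verify: -4*(k + 1)*factorial(k + 1) matches t_k.

Yes. s_k = -4*factorial(k + 1).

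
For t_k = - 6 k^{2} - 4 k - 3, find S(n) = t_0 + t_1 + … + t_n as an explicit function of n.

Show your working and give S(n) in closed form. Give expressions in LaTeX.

S(n) = - 2 n^{3} - 5 n^{2} - 6 n - 3

The ratio is (6*k**2 + 16*k + 13)/(6*k**2 + 4*k + 3).
A = 1, B = 1, C = k**2 + 2*k/3 + 1/2.
Need (1)·f(k+1) − (1)·f(k) = k**2 + 2*k/3 + 1/2.
d = 3 from the (0,0,2) case.
Solve for f: f(k) = k*(2*k**2 - k + 2)/6 (degree 3 ≤ 3).
Then R = B(k−1)f/C = k*(2*k**2 - k + 2)/(6*k**2 + 4*k + 3), so s_k = R(k)·t_k = k*(-2*k**2 + k - 2).
Check: Δs_k = -6*k**2 - 4*k - 3. ✓
Telescope: S(n) = s_(n+1) − s_(0) = -2*n**3 - 5*n**2 - 6*n - 3 − (0) = -2*n**3 - 5*n**2 - 6*n - 3.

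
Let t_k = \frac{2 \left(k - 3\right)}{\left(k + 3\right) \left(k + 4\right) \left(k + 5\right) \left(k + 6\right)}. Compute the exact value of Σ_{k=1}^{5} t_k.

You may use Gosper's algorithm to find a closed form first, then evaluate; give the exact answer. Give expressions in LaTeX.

Σ = -1/198

t_(k+1)/t_k = (k - 2)*(k + 3)/((k - 3)*(k + 7)).
Take A(k)=k + 3, B(k)=k + 7, C(k)=k - 3.
Key eq: (k + 3)·f(k+1) = (k + 6)·f(k) + (k - 3).
d = 3 from the (1,1,1) case.
Solving with deg f ≤ 3: f(k) = -k*(k**2 + 12*k + 107)/120.
Certificate R = B(k−1)f/C = -k*(k + 6)*(k**2 + 12*k + 107)/(120*(k - 3)) gives s_k = k*(-k**2 - 12*k - 107)/(60*(k + 3)*(k + 4)*(k + 5)).
Δs = 2*(k - 3)/(k**4 + 18*k**3 + 119*k**2 + 342*k + 360), as required.
Telescoping: Σ = s_(6) − s_(1) = -43/1980 − (-1/60) = -1/198.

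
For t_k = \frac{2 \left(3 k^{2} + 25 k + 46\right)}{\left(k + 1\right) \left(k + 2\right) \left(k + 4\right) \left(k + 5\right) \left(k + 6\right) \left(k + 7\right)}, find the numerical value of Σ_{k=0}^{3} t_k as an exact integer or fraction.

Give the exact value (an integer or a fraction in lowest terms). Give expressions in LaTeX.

Σ = 47/600

Ratio r(k) = (k + 1)*(k + 4)*(25*k + 3*(k + 1)**2 + 71)/((k + 3)*(k + 8)*(3*k**2 + 25*k + 46)).
Gosper form: A/B · C(k+1)/C(k) with A=k + 1, B=k + 8, C=k**3 + 34*k**2/3 + 121*k/3 + 46.
Solve (k + 1)·f(k+1) − (k + 7)·f(k) = k**3 + 34*k**2/3 + 121*k/3 + 46.
deg f ≤ 6 (via 1,1,3).
Coefficient equations give f(k) = k*(k + 2)*(k + 3)*(k + 5)*(k**2 + 11*k + 34)/72.
Certificate R = B(k−1)f/C = k*(k + 2)*(k + 5)*(k + 7)*(k**2 + 11*k + 34)/(24*(3*k**2 + 25*k + 46)) gives s_k = k*(k**2 + 11*k + 34)/(12*(k**3 + 11*k**2 + 34*k + 24)).
Δs = 2*(3*k**2 + 25*k + 46)/(k**6 + 25*k**5 + 247*k**4 + 1219*k**3 + 3112*k**2 + 3796*k + 1680), as required.
Σ_(k=0)^(3) t_k = s_(4) − s_(0) = 47/600 − (0) = 47/600.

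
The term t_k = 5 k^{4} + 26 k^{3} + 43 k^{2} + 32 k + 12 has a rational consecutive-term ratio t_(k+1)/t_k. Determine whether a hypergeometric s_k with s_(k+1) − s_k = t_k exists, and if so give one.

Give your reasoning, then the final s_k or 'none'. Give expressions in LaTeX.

s_k = k \left(k^{4} + 4 k^{3} + 3 k^{2} + k + 3\right)

Ratio r(k) = (5*k**4 + 46*k**3 + 151*k**2 + 216*k + 118)/(5*k**4 + 26*k**3 + 43*k**2 + 32*k + 12).
Take A(k)=1, B(k)=1, C(k)=k**4 + 26*k**3/5 + 43*k**2/5 + 32*k/5 + 12/5.
Key eq: (1)·f(k+1) = (1)·f(k) + (k**4 + 26*k**3/5 + 43*k**2/5 + 32*k/5 + 12/5).
deg f ≤ 5 (via 0,0,4).
Coefficient equations give f(k) = k*(k + 3)*(k**3 + k**2 + 1)/5.
Then R = B(k−1)f/C = k*(k + 3)*(k**3 + k**2 + 1)/(5*k**4 + 26*k**3 + 43*k**2 + 32*k + 12), so s_k = R(k)·t_k = k*(k**4 + 4*k**3 + 3*k**2 + k + 3).
Verify: 5*k**4 + 26*k**3 + 43*k**2 + 32*k + 12 matches t_k.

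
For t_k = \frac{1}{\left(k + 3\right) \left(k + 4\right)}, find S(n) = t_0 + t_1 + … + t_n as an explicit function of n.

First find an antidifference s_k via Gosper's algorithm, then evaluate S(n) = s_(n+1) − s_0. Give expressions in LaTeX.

S(n) = \frac{n + 1}{3 \left(n + 4\right)}

r(k) = (k + 3)/(k + 5) after simplifying.
So A=k + 3 and B=k + 5, with C=1.
Solve (k + 3)·f(k+1) − (k + 4)·f(k) = 1.
deg f ≤ 1 (via 1,1,0).
Match coefficients ⇒ f(k) = k/3.
R(k) = B(k−1)·f(k)/C(k) = k*(k + 4)/3; s_k = R·t_k = k/(3*(k + 3)).
Δs = 1/(k**2 + 7*k + 12), as required.
Telescope: S(n) = s_(n+1) − s_(0) = (n + 1)/(3*(n + 4)) − (0) = (n + 1)/(3*(n + 4)).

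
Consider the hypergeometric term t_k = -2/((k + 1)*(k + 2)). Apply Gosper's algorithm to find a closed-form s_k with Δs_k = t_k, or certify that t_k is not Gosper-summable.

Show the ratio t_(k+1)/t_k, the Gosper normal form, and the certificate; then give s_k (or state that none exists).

s_k = -2*k/(k + 1)

Ratio r(k) = (k + 1)/(k + 3).
So A=k + 1 and B=k + 3, with C=1.
Need (k + 1)·f(k+1) − (k + 2)·f(k) = 1.
Degrees (1,1,0) ⇒ d ≤ 1.
Solve for f: f(k) = k (degree 1 ≤ 1).
So s_k = (B(k−1)f/C)·t_k = (k*(k + 2))·t_k = -2*k/(k + 1).
Δs = -2/(k**2 + 3*k + 2), as required.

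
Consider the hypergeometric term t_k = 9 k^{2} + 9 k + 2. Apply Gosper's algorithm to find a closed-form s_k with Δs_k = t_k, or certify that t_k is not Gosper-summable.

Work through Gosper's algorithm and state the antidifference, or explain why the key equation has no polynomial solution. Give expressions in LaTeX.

s_k = 3 k^{3} - k

Step 1: r(k) = (9*k**2 + 27*k + 20)/(9*k**2 + 9*k + 2).
Factor: A=1; B=1; C=k**2 + k + 2/9.
Solve (1)·f(k+1) − (1)·f(k) = k**2 + k + 2/9.
Degrees (0,0,2) ⇒ d ≤ 3.
A polynomial solution: f(k) = k*(3*k**2 - 1)/9.
So s_k = (B(k−1)f/C)·t_k = (k*(3*k**2 - 1)/((3*k + 1)*(3*k + 2)))·t_k = 3*k**3 - k.
Δs = 9*k**2 + 9*k + 2, as required.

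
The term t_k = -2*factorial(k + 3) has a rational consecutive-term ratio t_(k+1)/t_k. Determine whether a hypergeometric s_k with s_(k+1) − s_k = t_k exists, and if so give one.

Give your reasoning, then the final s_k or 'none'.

none — t_k is not Gosper-summable

The ratio is k + 4.
So A=k + 4 and B=1, with C=1.
Set up (k + 4)·f(k+1) − (1)·f(k) − (1) = 0.
From deg A=1, deg B=0, deg C=0: d=-1.
Bound -1 < 0, so the key equation has no polynomial solution.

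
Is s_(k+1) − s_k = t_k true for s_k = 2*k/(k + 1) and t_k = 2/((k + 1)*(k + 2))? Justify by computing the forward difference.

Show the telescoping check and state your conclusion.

s_(k+1) = 2*(k + 1)/(k + 2)
s_(k+1) − s_k = 2/(k**2 + 3*k + 2)
(s_(k+1) − s_k) − t_k = 0

valid; difference matches t_k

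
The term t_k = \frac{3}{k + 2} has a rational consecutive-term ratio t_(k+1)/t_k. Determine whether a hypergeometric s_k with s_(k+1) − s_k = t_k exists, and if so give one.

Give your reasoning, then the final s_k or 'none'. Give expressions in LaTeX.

r(k) = (k + 2)/(k + 3) after simplifying.
So A=k + 2 and B=k + 3, with C=1.
Set up (k + 2)·f(k+1) − (k + 2)·f(k) − (1) = 0.
deg f ≤ 0 (via 1,1,0).
Put f(k) = c0: A·f(k+1) − B(k−1)·f(k) − C = -1; need -1 = 0 — inconsistent ⇒ no f, not summable.

not Gosper-summable; s_k does not exist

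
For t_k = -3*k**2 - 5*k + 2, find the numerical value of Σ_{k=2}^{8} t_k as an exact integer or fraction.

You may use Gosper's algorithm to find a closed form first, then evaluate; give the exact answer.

Compute t_(k+1)/t_k: get (3*k**2 + 11*k + 6)/(3*k**2 + 5*k - 2).
So A=1 and B=1, with C=k**2 + 5*k/3 - 2/3.
Key eq: (1)·f(k+1) = (1)·f(k) + (k**2 + 5*k/3 - 2/3).
Bound: deg f ≤ 3.
Solving with deg f ≤ 3: f(k) = k*(k**2 + k - 4)/3.
Certificate R = B(k−1)f/C = k*(k**2 + k - 4)/((k + 2)*(3*k - 1)) gives s_k = k*(-k**2 - k + 4).
Check: Δs_k = -3*k**2 - 5*k + 2. ✓
Telescoping: Σ = s_(9) − s_(2) = -774 − (-4) = -770.

Σ = -770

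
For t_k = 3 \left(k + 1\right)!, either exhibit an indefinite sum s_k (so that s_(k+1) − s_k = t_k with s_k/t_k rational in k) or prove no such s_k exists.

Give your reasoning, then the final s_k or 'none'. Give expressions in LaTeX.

none — t_k is not Gosper-summable

Compute t_(k+1)/t_k: get k + 2.
So A=k + 2 and B=1, with C=1.
Key eq: (k + 2)·f(k+1) = (1)·f(k) + (1).
deg f ≤ -1 (via 1,0,0).
d = -1 < 0 ⇒ no nonzero polynomial f; not summable.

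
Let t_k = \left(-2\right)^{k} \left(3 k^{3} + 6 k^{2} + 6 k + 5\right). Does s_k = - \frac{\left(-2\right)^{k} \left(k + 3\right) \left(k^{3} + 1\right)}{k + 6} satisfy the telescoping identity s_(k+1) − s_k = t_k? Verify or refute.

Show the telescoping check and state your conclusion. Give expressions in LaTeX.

Invalid: residual \frac{\left(-2\right)^{k} \left(- 9 k^{4} - 75 k^{3} - 126 k^{2} - 123 k - 93\right)}{k^{2} + 13 k + 42} ≠ 0.

s_(k+1) = 2*(-2)**k*(k + 4)*((k + 1)**3 + 1)/(k + 7)
s_(k+1) − s_k = (-2)**k*((k + 3)*(k + 7)*(k**3 + 1) + 2*(k + 4)*(k + 6)*((k + 1)**3 + 1))/((k + 6)*(k + 7))
(s_(k+1) − s_k) − t_k = (-2)**k*(-9*k**4 - 75*k**3 - 126*k**2 - 123*k - 93)/(k**2 + 13*k + 42)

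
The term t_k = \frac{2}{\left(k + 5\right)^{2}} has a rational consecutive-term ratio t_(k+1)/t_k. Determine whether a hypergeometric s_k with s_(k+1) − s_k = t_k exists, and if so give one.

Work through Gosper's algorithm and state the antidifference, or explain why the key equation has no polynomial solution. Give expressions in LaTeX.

r(k) = (k + 5)**2/(k + 6)**2 after simplifying.
Factor: A=k**2 + 10*k + 25; B=k**2 + 12*k + 36; C=1.
Need (k**2 + 10*k + 25)·f(k+1) − (k**2 + 10*k + 25)·f(k) = 1.
deg f ≤ 0 (via 2,2,0).
Generic f = c0 gives residual -1; -1 = 0 cannot hold, so t_k is not Gosper-summable.

none (Gosper's algorithm certifies no s_k)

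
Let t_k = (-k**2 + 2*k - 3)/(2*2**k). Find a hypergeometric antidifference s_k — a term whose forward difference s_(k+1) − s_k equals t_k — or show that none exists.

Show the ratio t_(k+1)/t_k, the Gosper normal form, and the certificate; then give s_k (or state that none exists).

s_k = (k**2 + 4)/2**k

Ratio r(k) = (k**2 + 2)/(2*(k**2 - 2*k + 3)).
Gosper form: A/B · C(k+1)/C(k) with A=1/2, B=1, C=k**2 - 2*k + 3.
f must satisfy (1/2)·f(k+1) − (1)·f(k) = k**2 - 2*k + 3.
deg f ≤ 2 (via 0,0,2).
Coefficient equations give f(k) = -2*(k**2 + 4).
Get s_k = R·t_k = (k**2 + 4)/2**k with R(k) = B(k−1)f(k)/C(k) = -2*(k**2 + 4)/(k**2 - 2*k + 3).
Check: Δs_k = (-k**2 + 2*k - 3)/(2*2**k). ✓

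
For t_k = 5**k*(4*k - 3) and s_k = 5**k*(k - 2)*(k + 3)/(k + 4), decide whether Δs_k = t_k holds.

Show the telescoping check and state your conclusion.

Invalid: residual 5**k*(-4*k**2 - 12*k + 10)/(k**2 + 9*k + 20) ≠ 0.

s_(k+1) = 5**(k + 1)*(k - 1)*(k + 4)/(k + 5)
s_(k+1) − s_k = 5**k*(4*k**3 + 29*k**2 + 41*k - 50)/(k**2 + 9*k + 20)
(s_(k+1) − s_k) − t_k = 5**k*(-4*k**2 - 12*k + 10)/(k**2 + 9*k + 20)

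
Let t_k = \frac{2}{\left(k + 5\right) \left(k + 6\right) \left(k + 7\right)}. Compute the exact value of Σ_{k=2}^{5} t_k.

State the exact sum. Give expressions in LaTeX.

Σ = 19/1848

Compute t_(k+1)/t_k: get (k + 5)/(k + 8).
A = k + 5, B = k + 8, C = 1.
f must satisfy (k + 5)·f(k+1) − (k + 7)·f(k) = 1.
Degrees (1,1,0) ⇒ d ≤ 2.
Solve for f: f(k) = k*(k + 11)/60 (degree 2 ≤ 2).
Get s_k = R·t_k = k*(k + 11)/(30*(k + 5)*(k + 6)) with R(k) = B(k−1)f(k)/C(k) = k*(k + 7)*(k + 11)/60.
Δs = 2/(k**3 + 18*k**2 + 107*k + 210), as required.
Sum = s_(6) − s_(2); s_(6) = 17/660, s_(2) = 13/840 ⇒ 19/1848.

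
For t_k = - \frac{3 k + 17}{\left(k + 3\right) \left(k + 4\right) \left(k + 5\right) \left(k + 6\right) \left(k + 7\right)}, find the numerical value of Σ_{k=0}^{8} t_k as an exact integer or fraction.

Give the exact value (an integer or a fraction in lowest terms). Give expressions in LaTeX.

Σ = -7/520

Ratio r(k) = (k + 3)*(3*k + 20)/((k + 8)*(3*k + 17)).
Normal form (A,B,C) = (k + 3, k + 8, k + 17/3).
Set up (k + 3)·f(k+1) − (k + 7)·f(k) − (k + 17/3) = 0.
Degrees (1,1,1) ⇒ d ≤ 4.
A polynomial solution: f(k) = k*(k + 5)*(k**2 + 13*k + 54)/216.
Certificate R = B(k−1)f/C = k*(k + 5)*(k + 7)*(k**2 + 13*k + 54)/(72*(3*k + 17)) gives s_k = k*(-k**2 - 13*k - 54)/(72*(k**3 + 13*k**2 + 54*k + 72)).
Check: Δs_k = (-3*k - 17)/(k**5 + 25*k**4 + 245*k**3 + 1175*k**2 + 2754*k + 2520). ✓
Telescoping: Σ = s_(9) − s_(0) = -7/520 − (0) = -7/520.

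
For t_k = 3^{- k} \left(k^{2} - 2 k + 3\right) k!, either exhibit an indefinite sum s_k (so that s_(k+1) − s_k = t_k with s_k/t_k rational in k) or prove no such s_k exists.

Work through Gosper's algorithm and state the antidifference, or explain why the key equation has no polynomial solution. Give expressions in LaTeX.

s_k = 3^{1 - k} \left(k - 1\right) k!

The ratio is (k**3 + k**2 + 2*k + 2)/(3*(k**2 - 2*k + 3)).
So A=k/3 + 1/3 and B=1, with C=k**2 - 2*k + 3.
Set up (k/3 + 1/3)·f(k+1) − (1)·f(k) − (k**2 - 2*k + 3) = 0.
From deg A=1, deg B=0, deg C=2: d=1.
A polynomial solution: f(k) = 3*(k - 1).
Get s_k = R·t_k = 3**(1 - k)*(k - 1)*factorial(k) with R(k) = B(k−1)f(k)/C(k) = 3*(k - 1)/(k**2 - 2*k + 3).
Verify: (k**2 - 2*k + 3)*factorial(k)/3**k matches t_k.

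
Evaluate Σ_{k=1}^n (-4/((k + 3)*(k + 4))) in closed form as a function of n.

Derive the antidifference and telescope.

S(n) = -n/(n + 4)

Ratio r(k) = (k + 3)/(k + 5).
Gosper form: A/B · C(k+1)/C(k) with A=k + 3, B=k + 5, C=1.
Need (k + 3)·f(k+1) − (k + 4)·f(k) = 1.
Degrees (1,1,0) ⇒ d ≤ 1.
A polynomial solution: f(k) = k/3.
R(k) = B(k−1)·f(k)/C(k) = k*(k + 4)/3; s_k = R·t_k = -4*k/(3*k + 9).
Δs = -4/(k**2 + 7*k + 12), as required.
Σ_(k=1)^n t_k = s_(n+1) − s_(1) = (4*(-n - 1)/(3*(n + 4))) − (-1/3), i.e. -n/(n + 4).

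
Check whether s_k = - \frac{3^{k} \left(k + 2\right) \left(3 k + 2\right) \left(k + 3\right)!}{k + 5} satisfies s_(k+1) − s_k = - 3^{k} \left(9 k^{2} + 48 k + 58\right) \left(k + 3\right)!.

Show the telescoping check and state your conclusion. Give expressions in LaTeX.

Invalid: residual \frac{3^{k + 1} \left(9 k^{3} + 93 k^{2} + 295 k + 288\right) \left(k + 3\right)!}{\left(k + 5\right) \left(k + 6\right)} ≠ 0.

s_(k+1) = -3**(k + 1)*(k + 3)*(3*k + 5)*factorial(k + 4)/(k + 6)
s_(k+1) − s_k = -3**k*(9*k**4 + 120*k**3 + 577*k**2 + 1193*k + 876)*factorial(k + 3)/((k + 5)*(k + 6))
(s_(k+1) − s_k) − t_k = 3**(k + 1)*(9*k**3 + 93*k**2 + 295*k + 288)*factorial(k + 3)/((k + 5)*(k + 6))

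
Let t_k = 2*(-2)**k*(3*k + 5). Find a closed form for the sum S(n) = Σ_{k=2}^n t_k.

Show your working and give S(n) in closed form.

Step 1: r(k) = 2*(-3*k - 8)/(3*k + 5).
Gosper form: A/B · C(k+1)/C(k) with A=-2, B=1, C=k + 5/3.
Need (-2)·f(k+1) − (1)·f(k) = k + 5/3.
deg f ≤ 1 (via 0,0,1).
Solve for f: f(k) = -(k + 1)/3 (degree 1 ≤ 1).
Then R = B(k−1)f/C = -(k + 1)/(3*k + 5), so s_k = R(k)·t_k = (-2)**(k + 1)*(k + 1).
Check: Δs_k = 2*(-2)**k*(3*k + 5). ✓
Σ_(k=2)^n t_k = s_(n+1) − s_(2) = ((-2)**(n + 2)*(n + 2)) − (-24), i.e. 4*(-2)**n*n + 8*(-2)**n + 24.

S(n) = 4*(-2)**n*n + 8*(-2)**n + 24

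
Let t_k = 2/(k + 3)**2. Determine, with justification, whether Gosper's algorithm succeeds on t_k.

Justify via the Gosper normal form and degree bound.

No. Not Gosper-summable.

The ratio is (k + 3)**2/(k + 4)**2.
Gosper form: A/B · C(k+1)/C(k) with A=k**2 + 6*k + 9, B=k**2 + 8*k + 16, C=1.
f must satisfy (k**2 + 6*k + 9)·f(k+1) − (k**2 + 6*k + 9)·f(k) = 1.
d = 0 from the (2,2,0) case.
Generic f = c0 gives residual -1; -1 = 0 cannot hold, so t_k is not Gosper-summable.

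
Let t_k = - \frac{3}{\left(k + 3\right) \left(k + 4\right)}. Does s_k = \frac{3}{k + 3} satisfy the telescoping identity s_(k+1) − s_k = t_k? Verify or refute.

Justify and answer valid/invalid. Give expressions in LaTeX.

s_(k+1) = 3/(k + 4)
s_(k+1) − s_k = -3/((k + 3)*(k + 4))
(s_(k+1) − s_k) − t_k = 0

Valid — Δs_k = t_k.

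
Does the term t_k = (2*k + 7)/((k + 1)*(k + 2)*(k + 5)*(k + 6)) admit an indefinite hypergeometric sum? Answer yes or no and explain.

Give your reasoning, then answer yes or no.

Step 1: r(k) = (k + 1)*(k + 5)*(2*k + 9)/((k + 3)*(k + 7)*(2*k + 7)).
A = k + 1, B = k + 7, C = k**3 + 21*k**2/2 + 73*k/2 + 42.
Need (k + 1)·f(k+1) − (k + 6)·f(k) = k**3 + 21*k**2/2 + 73*k/2 + 42.
Degrees (1,1,3) ⇒ d ≤ 5.
Coefficient equations give f(k) = k*(k + 2)*(k + 3)*(k + 4)*(k + 6)/10.
Then R = B(k−1)f/C = k*(k + 2)*(k + 6)**2/(5*(2*k + 7)), so s_k = R(k)·t_k = k*(k + 6)/(5*(k**2 + 6*k + 5)).
Verify: (2*k + 7)/(k**4 + 14*k**3 + 65*k**2 + 112*k + 60) matches t_k.

Yes. s_k = k*(k + 6)/(5*(k**2 + 6*k + 5)).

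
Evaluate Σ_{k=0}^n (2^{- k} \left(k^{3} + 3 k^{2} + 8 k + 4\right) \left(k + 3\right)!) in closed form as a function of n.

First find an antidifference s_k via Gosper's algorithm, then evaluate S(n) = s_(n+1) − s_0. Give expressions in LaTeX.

Ratio r(k) = (k**4 + 10*k**3 + 41*k**2 + 84*k + 64)/(2*(k**3 + 3*k**2 + 8*k + 4)).
A = k/2 + 2, B = 1, C = k**3 + 3*k**2 + 8*k + 4.
Need (k/2 + 2)·f(k+1) − (1)·f(k) = k**3 + 3*k**2 + 8*k + 4.
Bound: deg f ≤ 2.
Coefficient equations give f(k) = 2*(k**2 - k + 2).
R(k) = B(k−1)·f(k)/C(k) = 2*(k**2 - k + 2)/(k**3 + 3*k**2 + 8*k + 4); s_k = R·t_k = 2**(1 - k)*(k**2 - k + 2)*factorial(k + 3).
s_(k+1) − s_k = (k**3 + 3*k**2 + 8*k + 4)*factorial(k + 3)/2**k = t_k.
Evaluate: s_(n+1) = (n**2 + n + 2)*factorial(n + 4)/2**n; subtract s_(0) = 24 ⇒ S(n) = -24 + n**2*factorial(n + 4)/2**n + n*factorial(n + 4)/2**n + 2*factorial(n + 4)/2**n.

S(n) = -24 + 2^{- n} n^{2} \left(n + 4\right)! + 2^{- n} n \left(n + 4\right)! + 2 \cdot 2^{- n} \left(n + 4\right)!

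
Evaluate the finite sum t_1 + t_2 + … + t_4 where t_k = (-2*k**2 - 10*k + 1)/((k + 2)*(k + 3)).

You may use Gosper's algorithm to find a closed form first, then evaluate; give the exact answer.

Ratio r(k) = (k + 2)*(10*k + 2*(k + 1)**2 + 9)/((k + 4)*(2*k**2 + 10*k - 1)).
So A=k + 2 and B=k + 4, with C=k**2 + 5*k - 1/2.
f must satisfy (k + 2)·f(k+1) − (k + 3)·f(k) = k**2 + 5*k - 1/2.
deg f ≤ 2 (via 1,1,2).
A polynomial solution: f(k) = k*(4*k - 5)/4.
Get s_k = R·t_k = k*(5 - 4*k)/(2*(k + 2)) with R(k) = B(k−1)f(k)/C(k) = k*(k + 3)*(4*k - 5)/(2*(2*k**2 + 10*k - 1)).
Δs = (-2*k**2 - 10*k + 1)/(k**2 + 5*k + 6), as required.
Σ_(k=1)^(4) t_k = s_(5) − s_(1) = -75/14 − (1/6) = -116/21.

Σ = -116/21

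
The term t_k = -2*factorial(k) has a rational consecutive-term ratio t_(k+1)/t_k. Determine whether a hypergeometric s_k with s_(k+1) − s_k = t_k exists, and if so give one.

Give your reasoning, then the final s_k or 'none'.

not Gosper-summable; s_k does not exist

r(k) = k + 1 after simplifying.
Gosper form: A/B · C(k+1)/C(k) with A=k + 1, B=1, C=1.
Solve (k + 1)·f(k+1) − (1)·f(k) = 1.
Degrees (1,0,0) ⇒ d ≤ -1.
Bound -1 < 0, so the key equation has no polynomial solution.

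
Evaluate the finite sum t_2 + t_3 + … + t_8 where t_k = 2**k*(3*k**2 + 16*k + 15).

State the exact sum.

t_(k+1)/t_k = 2*(3*k**2 + 22*k + 34)/(3*k**2 + 16*k + 15).
So A=2 and B=1, with C=k**2 + 16*k/3 + 5.
Set up (2)·f(k+1) − (1)·f(k) − (k**2 + 16*k/3 + 5) = 0.
From deg A=0, deg B=0, deg C=2: d=2.
Match coefficients ⇒ f(k) = (k + 1)*(3*k + 1)/3.
Get s_k = R·t_k = 2**k*(3*k**2 + 4*k + 1) with R(k) = B(k−1)f(k)/C(k) = (k + 1)*(3*k + 1)/(3*k**2 + 16*k + 15).
Verify: 2**k*(3*k**2 + 16*k + 15) matches t_k.
Evaluate s at k=9 and k=2: 143360 and 84; difference 143276.

Σ = 143276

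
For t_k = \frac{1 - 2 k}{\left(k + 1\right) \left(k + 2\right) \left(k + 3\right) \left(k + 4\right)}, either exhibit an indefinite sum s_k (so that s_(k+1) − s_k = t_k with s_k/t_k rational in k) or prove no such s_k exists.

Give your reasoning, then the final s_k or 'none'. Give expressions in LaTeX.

t_(k+1)/t_k = (k + 1)*(2*k + 1)/((k + 5)*(2*k - 1)).
Normal form (A,B,C) = (k + 1, k + 5, k - 1/2).
f must satisfy (k + 1)·f(k+1) − (k + 4)·f(k) = k - 1/2.
From deg A=1, deg B=1, deg C=1: d=3.
Match coefficients ⇒ f(k) = -k/2.
Get s_k = R·t_k = k/((k + 1)*(k + 2)*(k + 3)) with R(k) = B(k−1)f(k)/C(k) = -k*(k + 4)/(2*k - 1).
Verify: (-k*(k + 4) + (k + 1)**2)/((k + 1)*(k + 2)*(k + 3)*(k + 4)) matches t_k.

s_k = \frac{k}{\left(k + 1\right) \left(k + 2\right) \left(k + 3\right)}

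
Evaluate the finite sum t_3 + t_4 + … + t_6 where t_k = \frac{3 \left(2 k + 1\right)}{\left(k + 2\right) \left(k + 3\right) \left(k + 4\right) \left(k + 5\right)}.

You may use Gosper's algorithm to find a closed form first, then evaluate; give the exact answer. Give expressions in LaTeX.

Step 1: r(k) = (k + 2)*(2*k + 3)/((k + 6)*(2*k + 1)).
Gosper form: A/B · C(k+1)/C(k) with A=k + 2, B=k + 6, C=k + 1/2.
Key eq: (k + 2)·f(k+1) = (k + 5)·f(k) + (k + 1/2).
deg f ≤ 3 (via 1,1,1).
A polynomial solution: f(k) = k*(k**2 + 9*k + 2)/48.
Certificate R = B(k−1)f/C = k*(k + 5)*(k**2 + 9*k + 2)/(24*(2*k + 1)) gives s_k = k*(k**2 + 9*k + 2)/(8*(k + 2)*(k + 3)*(k + 4)).
s_(k+1) − s_k = 3*(2*k + 1)/(k**4 + 14*k**3 + 71*k**2 + 154*k + 120) = t_k.
Sum = s_(7) − s_(3); s_(7) = 133/1320, s_(3) = 19/280 ⇒ 38/1155.

Σ = 38/1155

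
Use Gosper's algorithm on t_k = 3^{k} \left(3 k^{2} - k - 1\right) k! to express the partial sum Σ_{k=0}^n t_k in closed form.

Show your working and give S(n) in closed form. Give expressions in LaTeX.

S(n) = 3^{n + 1} n^{2} n! - 3^{n + 1} n! + 2

Compute t_(k+1)/t_k: get 3*(k + 1)*(k - 3*(k + 1)**2 + 2)/(-3*k**2 + k + 1).
Take A(k)=3*k + 3, B(k)=1, C(k)=k**2 - k/3 - 1/3.
Solve (3*k + 3)·f(k+1) − (1)·f(k) = k**2 - k/3 - 1/3.
Bound: deg f ≤ 1.
Coefficient equations give f(k) = (k - 2)/3.
So s_k = (B(k−1)f/C)·t_k = ((k - 2)/(3*k**2 - k - 1))·t_k = 3**k*(k - 2)*factorial(k).
Check: Δs_k = 3**k*(3*k**2 - k - 1)*factorial(k). ✓
Telescope: S(n) = s_(n+1) − s_(0) = 3**(n + 1)*(n - 1)*factorial(n + 1) − (-2) = 3**(n + 1)*n**2*factorial(n) - 3**(n + 1)*factorial(n) + 2.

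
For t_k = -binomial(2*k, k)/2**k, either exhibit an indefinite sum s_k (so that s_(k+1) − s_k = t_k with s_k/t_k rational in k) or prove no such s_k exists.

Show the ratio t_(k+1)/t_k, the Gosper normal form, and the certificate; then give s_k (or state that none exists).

not Gosper-summable; s_k does not exist

Step 1: r(k) = (2*k + 1)/(k + 1).
Normal form (A,B,C) = (2*k + 1, k + 1, 1).
Solve (2*k + 1)·f(k+1) − (k)·f(k) = 1.
deg f ≤ -1 (via 1,1,0).
Bound -1 < 0, so the key equation has no polynomial solution.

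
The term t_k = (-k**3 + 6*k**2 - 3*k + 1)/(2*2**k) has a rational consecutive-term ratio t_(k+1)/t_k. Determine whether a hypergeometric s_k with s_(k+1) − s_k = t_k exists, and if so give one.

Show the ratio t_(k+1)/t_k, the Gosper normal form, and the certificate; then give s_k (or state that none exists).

Compute t_(k+1)/t_k: get (k**3 - 3*k**2 - 6*k - 3)/(2*(k**3 - 6*k**2 + 3*k - 1)).
Gosper form: A/B · C(k+1)/C(k) with A=1/2, B=1, C=k**3 - 6*k**2 + 3*k - 1.
f must satisfy (1/2)·f(k+1) − (1)·f(k) = k**3 - 6*k**2 + 3*k - 1.
Degrees (0,0,3) ⇒ d ≤ 3.
Solving with deg f ≤ 3: f(k) = -2*(k**3 - 3*k**2 - 3).
Then R = B(k−1)f/C = -2*(k**3 - 3*k**2 - 3)/(k**3 - 6*k**2 + 3*k - 1), so s_k = R(k)·t_k = (k**3 - 3*k**2 - 3)/2**k.
Verify: (-k**3 + 6*k**2 - 3*k + 1)/(2*2**k) matches t_k.

s_k = (k**3 - 3*k**2 - 3)/2**k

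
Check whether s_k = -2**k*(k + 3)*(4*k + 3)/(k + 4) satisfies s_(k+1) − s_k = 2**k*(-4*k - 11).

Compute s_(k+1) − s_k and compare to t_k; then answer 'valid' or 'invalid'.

Invalid: residual 2**k*(4*k**2 + 23*k + 41)/(k**2 + 9*k + 20) ≠ 0.

s_(k+1) = -2**(k + 1)*(k + 4)*(4*k + 7)/(k + 5)
s_(k+1) − s_k = 2**k*(-4*k**3 - 43*k**2 - 156*k - 179)/(k**2 + 9*k + 20)
(s_(k+1) − s_k) − t_k = 2**k*(4*k**2 + 23*k + 41)/(k**2 + 9*k + 20)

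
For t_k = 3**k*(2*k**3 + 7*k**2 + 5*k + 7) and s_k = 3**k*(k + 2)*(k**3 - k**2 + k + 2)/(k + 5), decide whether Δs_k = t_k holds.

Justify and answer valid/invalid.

Invalid: residual 3**(k + 1)*(-2*k**4 - 16*k**3 - 41*k**2 - 31*k - 33)/(k**2 + 11*k + 30) ≠ 0.

s_(k+1) = 3**(k + 1)*(k + 3)*(k + (k + 1)**3 - (k + 1)**2 + 3)/(k + 6)
s_(k+1) − s_k = 3**k*(2*k**5 + 23*k**4 + 94*k**3 + 149*k**2 + 134*k + 111)/(k**2 + 11*k + 30)
(s_(k+1) − s_k) − t_k = 3**(k + 1)*(-2*k**4 - 16*k**3 - 41*k**2 - 31*k - 33)/(k**2 + 11*k + 30)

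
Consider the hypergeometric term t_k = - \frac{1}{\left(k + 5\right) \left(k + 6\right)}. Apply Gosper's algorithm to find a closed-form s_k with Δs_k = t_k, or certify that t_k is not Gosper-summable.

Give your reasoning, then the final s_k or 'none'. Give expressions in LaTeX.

s_k = - \frac{k}{5 k + 25}

Compute t_(k+1)/t_k: get (k + 5)/(k + 7).
Normal form (A,B,C) = (k + 5, k + 7, 1).
Solve (k + 5)·f(k+1) − (k + 6)·f(k) = 1.
From deg A=1, deg B=1, deg C=0: d=1.
A polynomial solution: f(k) = k/5.
Then R = B(k−1)f/C = k*(k + 6)/5, so s_k = R(k)·t_k = -k/(5*k + 25).
Verify: -1/(k**2 + 11*k + 30) matches t_k.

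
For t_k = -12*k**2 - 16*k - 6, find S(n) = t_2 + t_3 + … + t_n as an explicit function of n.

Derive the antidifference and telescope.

S(n) = -4*n**3 - 14*n**2 - 16*n + 34

Step 1: r(k) = (6*k**2 + 20*k + 17)/(6*k**2 + 8*k + 3).
Gosper form: A/B · C(k+1)/C(k) with A=1, B=1, C=k**2 + 4*k/3 + 1/2.
Need (1)·f(k+1) − (1)·f(k) = k**2 + 4*k/3 + 1/2.
deg f ≤ 3 (via 0,0,2).
Solve for f: f(k) = k**2*(2*k + 1)/6 (degree 3 ≤ 3).
Get s_k = R·t_k = k**2*(-4*k - 2) with R(k) = B(k−1)f(k)/C(k) = k**2*(2*k + 1)/(6*k**2 + 8*k + 3).
Check: Δs_k = -12*k**2 - 16*k - 6. ✓
Evaluate: s_(n+1) = -4*n**3 - 14*n**2 - 16*n - 6; subtract s_(2) = -40 ⇒ S(n) = -4*n**3 - 14*n**2 - 16*n + 34.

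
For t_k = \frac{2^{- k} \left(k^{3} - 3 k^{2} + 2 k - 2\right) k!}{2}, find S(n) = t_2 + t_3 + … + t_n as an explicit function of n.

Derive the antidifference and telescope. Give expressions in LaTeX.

t_(k+1)/t_k = (k**4 + k**3 - k**2 - 3*k - 2)/(2*(k**3 - 3*k**2 + 2*k - 2)).
So A=k/2 + 1/2 and B=1, with C=k**3 - 3*k**2 + 2*k - 2.
Key eq: (k/2 + 1/2)·f(k+1) = (1)·f(k) + (k**3 - 3*k**2 + 2*k - 2).
Degrees (1,0,3) ⇒ d ≤ 2.
A polynomial solution: f(k) = 2*(k**2 - 4*k - 1).
So s_k = (B(k−1)f/C)·t_k = (2*(k**2 - 4*k - 1)/(k**3 - 3*k**2 + 2*k - 2))·t_k = (k**2 - 4*k - 1)*factorial(k)/2**k.
Verify: (k**3 - 3*k**2 + 2*k - 2)*factorial(k)/(2*2**k) matches t_k.
Σ_(k=2)^n t_k = s_(n+1) − s_(2) = (2**(-n - 1)*(n**2 - 2*n - 4)*factorial(n + 1)) − (-5/2), i.e. 2**(-n - 1)*(5*2**n + n**3*factorial(n) - n**2*factorial(n) - 6*n*factorial(n) - 4*factorial(n)).

S(n) = 2^{- n - 1} \left(5 \cdot 2^{n} + n^{3} n! - n^{2} n! - 6 n n! - 4 n!\right)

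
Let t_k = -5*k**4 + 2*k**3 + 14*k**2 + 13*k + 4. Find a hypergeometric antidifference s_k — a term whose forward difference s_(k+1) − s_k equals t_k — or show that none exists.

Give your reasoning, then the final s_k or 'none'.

Step 1: r(k) = (5*k**4 + 18*k**3 + 10*k**2 - 27*k - 28)/(5*k**4 - 2*k**3 - 14*k**2 - 13*k - 4).
Normal form (A,B,C) = (1, 1, k**4 - 2*k**3/5 - 14*k**2/5 - 13*k/5 - 4/5).
Key eq: (1)·f(k+1) = (1)·f(k) + (k**4 - 2*k**3/5 - 14*k**2/5 - 13*k/5 - 4/5).
Bound: deg f ≤ 5.
Solving with deg f ≤ 5: f(k) = k**3*(k**2 - 3*k - 2)/5.
R(k) = B(k−1)·f(k)/C(k) = k**3*(k**2 - 3*k - 2)/(5*k**4 - 2*k**3 - 14*k**2 - 13*k - 4); s_k = R·t_k = k**3*(-k**2 + 3*k + 2).
s_(k+1) − s_k = -5*k**4 + 2*k**3 + 14*k**2 + 13*k + 4 = t_k.

s_k = k**3*(-k**2 + 3*k + 2)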